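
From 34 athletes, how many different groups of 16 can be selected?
C(34,16) = 34!/(16!×18!) = 2203961430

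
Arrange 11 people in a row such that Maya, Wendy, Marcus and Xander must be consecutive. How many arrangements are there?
Treat the 4 as one block: (11-4+1)! × 4! = 40320 × 24 = 967680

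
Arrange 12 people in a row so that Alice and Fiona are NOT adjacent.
Total - adjacent = 12! - (12-1)!×2 = 479001600 - 79833600 = 399168000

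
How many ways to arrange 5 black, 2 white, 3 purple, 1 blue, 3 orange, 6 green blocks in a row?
20! / (5! × 2! × 3! × 1! × 3! × 6!) = 391091500800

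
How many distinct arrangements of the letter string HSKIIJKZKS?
10! / (1! × 3! × 1! × 1! × 2! × 2!) = 151200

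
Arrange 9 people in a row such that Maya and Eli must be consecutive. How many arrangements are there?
Treat the 2 as one block: (9-2+1)! × 2! = 40320 × 2 = 80640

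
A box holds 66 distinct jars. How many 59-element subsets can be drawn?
C(66,59) = 66!/(59!×7!) = 778789440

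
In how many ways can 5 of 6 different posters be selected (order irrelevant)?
C(6,5) = 6!/(5!×1!) = 6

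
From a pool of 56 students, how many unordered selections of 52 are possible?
C(56,52) = 56!/(52!×4!) = 367290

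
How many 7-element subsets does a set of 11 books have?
C(11,7) = 11!/(7!×4!) = 330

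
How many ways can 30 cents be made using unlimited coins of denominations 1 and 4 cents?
Coefficient of x^30 in 1/(1-x^1) · 1/(1-x^4). Use j coins of 4 for j = 0..⌊30/4⌋ = 7, the rest in 1s: 7 + 1 = 8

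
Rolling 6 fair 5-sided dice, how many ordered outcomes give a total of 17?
Coefficient of x^17 in (x + x² + ... + x^5)^6. By inclusion-exclusion on dice exceeding 5: Σ_j (-1)^j C(6,j)·C(17-1-5j, 5) = C(6,0)·C(16,5) - C(6,1)·C(11,5) + C(6,2)·C(6,5) = 1·4368 - 6·462 + 15·6 = 1686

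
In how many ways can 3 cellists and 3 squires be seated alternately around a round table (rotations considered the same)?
Fix one of the cellists: (3-1)! ways for the remaining cellists, × 3! ways for the squires = 2 × 6 = 12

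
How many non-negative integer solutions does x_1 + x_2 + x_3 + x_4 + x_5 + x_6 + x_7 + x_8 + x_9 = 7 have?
C(7+9-1, 9-1) = C(15, 8) = 6435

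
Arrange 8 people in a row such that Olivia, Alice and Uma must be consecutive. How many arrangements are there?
Treat the 3 as one block: (8-3+1)! × 3! = 720 × 6 = 4320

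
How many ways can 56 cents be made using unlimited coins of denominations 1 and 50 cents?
Coefficient of x^56 in 1/(1-x^1) · 1/(1-x^50). Use j coins of 50 for j = 0..⌊56/50⌋ = 1, the rest in 1s: 1 + 1 = 2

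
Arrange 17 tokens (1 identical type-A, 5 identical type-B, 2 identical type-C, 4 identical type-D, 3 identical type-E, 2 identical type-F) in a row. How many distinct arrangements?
17! / (1! × 5! × 2! × 4! × 3! × 2!) = 5145940800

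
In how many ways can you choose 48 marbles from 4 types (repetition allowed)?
C(48+4-1, 4-1) = C(51, 3) = 20825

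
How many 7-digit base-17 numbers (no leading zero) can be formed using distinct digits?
First digit: 16 choices (nonzero). Then descending: 16 × 16 × 15 × 14 × 13 × 12 × 11 = 92252160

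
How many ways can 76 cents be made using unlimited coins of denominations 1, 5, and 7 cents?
Coefficient of x^76 in 1/(1-x^1) · 1/(1-x^5) · 1/(1-x^7). Case on j = number of 7-cent coins (j = 0..10); remainder r = 76 - 7j is made from {1,5} in ⌊r/5⌋+1 ways. r = 76, 69, 62, 55, 48, 41, 34, 27, 20, 13, 6 → 16 + 14 + 13 + 12 + 10 + 9 + 7 + 6 + 5 + 3 + 2 = 97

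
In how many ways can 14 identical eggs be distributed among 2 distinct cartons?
C(14+2-1, 2-1) = C(15, 1) = 15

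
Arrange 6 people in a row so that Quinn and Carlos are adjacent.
Treat as block: (6-1)! × 2! = 120 × 2 = 240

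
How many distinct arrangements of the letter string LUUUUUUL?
8! / (2! × 6!) = 28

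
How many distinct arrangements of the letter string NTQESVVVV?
9! / (1! × 1! × 1! × 1! × 1! × 4!) = 15120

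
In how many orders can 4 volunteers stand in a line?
4! = 24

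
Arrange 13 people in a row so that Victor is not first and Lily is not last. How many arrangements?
By inclusion-exclusion: 13! - 2×(13-1)! + (13-2)! = 6227020800 - 958003200 + 39916800 = 5308934400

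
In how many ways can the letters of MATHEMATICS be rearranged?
11! / (2! × 2! × 2! × 1! × 1! × 1! × 1! × 1!) = 4989600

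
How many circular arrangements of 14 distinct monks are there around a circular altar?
Circular: fix one position, arrange the rest. (14-1)! = 6227020800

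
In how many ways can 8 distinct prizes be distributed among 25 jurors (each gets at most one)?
P(25,8) = 25!/(25-8)! = 43609104000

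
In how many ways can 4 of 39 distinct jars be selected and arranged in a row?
P(39,4) = 39!/(39-4)! = 1974024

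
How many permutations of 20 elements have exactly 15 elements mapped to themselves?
Choose the 15 fixed points C(20,15) = 15504, derange the rest: !5 = Σ_{j=0}^{5} (-1)^j·5!/j! = 120 - 120 + 60 - 20 + 5 - 1 = 44. Product = 15504 × 44 = 682176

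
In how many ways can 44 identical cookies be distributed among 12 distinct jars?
C(44+12-1, 12-1) = C(55, 11) = 119653565850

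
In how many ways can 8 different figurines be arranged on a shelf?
8! = 40320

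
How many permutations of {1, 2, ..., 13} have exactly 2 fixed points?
Choose the 2 fixed points C(13,2) = 78, derange the rest: !11 = Σ_{j=0}^{11} (-1)^j·11!/j! = 39916800 - 39916800 + 19958400 - 6652800 + 1663200 - 332640 + 55440 - 7920 + 990 - 110 + 11 - 1 = 14684570. Product = 78 × 14684570 = 1145396460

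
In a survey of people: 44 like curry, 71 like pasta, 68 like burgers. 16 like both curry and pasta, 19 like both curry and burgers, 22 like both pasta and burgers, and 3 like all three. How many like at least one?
|A∪B∪C| = 44+71+68-16-19-22+3 = 129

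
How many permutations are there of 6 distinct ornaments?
6! = 720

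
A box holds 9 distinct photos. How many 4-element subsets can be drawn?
C(9,4) = 9!/(4!×5!) = 126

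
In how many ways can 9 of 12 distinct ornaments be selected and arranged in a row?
P(12,9) = 12!/(12-9)! = 79833600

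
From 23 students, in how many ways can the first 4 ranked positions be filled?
P(23,4) = 23!/(23-4)! = 212520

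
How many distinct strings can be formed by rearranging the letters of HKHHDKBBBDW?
11! / (1! × 3! × 2! × 3! × 2!) = 277200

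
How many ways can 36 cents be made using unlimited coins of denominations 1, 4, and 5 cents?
Coefficient of x^36 in 1/(1-x^1) · 1/(1-x^4) · 1/(1-x^5). Case on j = number of 5-cent coins (j = 0..7); remainder r = 36 - 5j is made from {1,4} in ⌊r/4⌋+1 ways. r = 36, 31, 26, 21, 16, 11, 6, 1 → 10 + 8 + 7 + 6 + 5 + 3 + 2 + 1 = 42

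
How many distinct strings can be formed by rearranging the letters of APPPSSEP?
8! / (4! × 2! × 1! × 1!) = 840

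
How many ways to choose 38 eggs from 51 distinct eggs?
C(51,38) = 51!/(38!×13!) = 476260169700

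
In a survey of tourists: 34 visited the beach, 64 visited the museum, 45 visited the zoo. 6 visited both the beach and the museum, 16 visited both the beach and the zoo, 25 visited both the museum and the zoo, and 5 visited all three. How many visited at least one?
|A∪B∪C| = 34+64+45-6-16-25+5 = 101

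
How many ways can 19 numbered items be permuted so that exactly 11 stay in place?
Choose the 11 fixed points C(19,11) = 75582, derange the rest: !8 = Σ_{j=0}^{8} (-1)^j·8!/j! = 40320 - 40320 + 20160 - 6720 + 1680 - 336 + 56 - 8 + 1 = 14833. Product = 75582 × 14833 = 1121107806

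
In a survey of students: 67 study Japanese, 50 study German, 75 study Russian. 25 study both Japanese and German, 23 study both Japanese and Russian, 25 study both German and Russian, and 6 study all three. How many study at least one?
|A∪B∪C| = 67+50+75-25-23-25+6 = 125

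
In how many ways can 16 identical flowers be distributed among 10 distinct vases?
C(16+10-1, 10-1) = C(25, 9) = 2042975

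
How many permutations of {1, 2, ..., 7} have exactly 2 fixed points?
Choose the 2 fixed points C(7,2) = 21, derange the rest: !5 = Σ_{j=0}^{5} (-1)^j·5!/j! = 120 - 120 + 60 - 20 + 5 - 1 = 44. Product = 21 × 44 = 924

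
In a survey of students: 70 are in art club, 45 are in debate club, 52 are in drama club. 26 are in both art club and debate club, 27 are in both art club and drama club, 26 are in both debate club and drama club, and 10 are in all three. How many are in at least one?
|A∪B∪C| = 70+45+52-26-27-26+10 = 98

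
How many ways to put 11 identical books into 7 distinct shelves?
C(11+7-1, 7-1) = C(17, 6) = 12376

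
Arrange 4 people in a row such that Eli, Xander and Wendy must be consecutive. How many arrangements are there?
Treat the 3 as one block: (4-3+1)! × 3! = 2 × 6 = 12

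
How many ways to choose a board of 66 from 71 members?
C(71,66) = 71!/(66!×5!) = 13019909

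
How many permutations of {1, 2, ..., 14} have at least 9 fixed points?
Exactly j fixed points: C(14,j)·!(14-j); sum over j ≥ 9 (derangement numbers via !m = (m-1)·(!(m-1) + !(m-2)): !0..!5 = 1, 0, 1, 2, 9, 44). Σ_{j=9}^{14} C(14,j)·!(14-j) = C(14,9)·!5 + C(14,10)·!4 + C(14,11)·!3 + C(14,12)·!2 + C(14,13)·!1 + C(14,14)·!0 = 2002·44 + 1001·9 + 364·2 + 91·1 + 14·0 + 1·1 = 97917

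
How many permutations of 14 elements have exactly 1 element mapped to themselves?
Choose the 1 fixed point C(14,1) = 14, derange the rest: !13 = Σ_{j=0}^{13} (-1)^j·13!/j! = 6227020800 - 6227020800 + 3113510400 - 1037836800 + 259459200 - 51891840 + 8648640 - 1235520 + 154440 - 17160 + 1716 - 156 + 13 - 1 = 2290792932. Product = 14 × 2290792932 = 32071101048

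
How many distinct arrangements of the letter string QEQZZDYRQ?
9! / (1! × 3! × 1! × 2! × 1! × 1!) = 30240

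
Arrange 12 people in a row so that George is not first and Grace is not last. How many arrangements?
By inclusion-exclusion: 12! - 2×(12-1)! + (12-2)! = 479001600 - 79833600 + 3628800 = 402796800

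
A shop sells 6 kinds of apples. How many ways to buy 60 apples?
C(60+6-1, 6-1) = C(65, 5) = 8259888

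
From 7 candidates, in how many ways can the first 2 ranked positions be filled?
P(7,2) = 7!/(7-2)! = 42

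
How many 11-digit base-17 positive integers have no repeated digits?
First digit: 16 choices (nonzero). Then descending: 16 × 16 × 15 × 14 × 13 × 12 × 11 × 10 × 9 × 8 × 7 = 464950886400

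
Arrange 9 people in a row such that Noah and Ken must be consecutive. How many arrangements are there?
Treat the 2 as one block: (9-2+1)! × 2! = 40320 × 2 = 80640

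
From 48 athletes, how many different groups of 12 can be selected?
C(48,12) = 48!/(12!×36!) = 69668534468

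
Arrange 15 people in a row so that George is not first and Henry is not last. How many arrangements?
By inclusion-exclusion: 15! - 2×(15-1)! + (15-2)! = 1307674368000 - 174356582400 + 6227020800 = 1139544806400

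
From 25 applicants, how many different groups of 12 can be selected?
C(25,12) = 25!/(12!×13!) = 5200300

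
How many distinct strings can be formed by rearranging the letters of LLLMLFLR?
8! / (1! × 5! × 1! × 1!) = 336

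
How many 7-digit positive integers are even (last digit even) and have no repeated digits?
Last∈{0,2,4,6,8}. Last=0: 60480. Last nonzero: 4×8×P(8,5) = 215040. Total = 275520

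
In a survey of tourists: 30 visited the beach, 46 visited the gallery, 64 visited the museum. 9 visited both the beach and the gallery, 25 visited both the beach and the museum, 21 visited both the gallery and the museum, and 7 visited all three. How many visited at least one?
|A∪B∪C| = 30+46+64-9-25-21+7 = 92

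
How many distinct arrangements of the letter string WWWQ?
4! / (3! × 1!) = 4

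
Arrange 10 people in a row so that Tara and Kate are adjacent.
Treat as block: (10-1)! × 2! = 362880 × 2 = 725760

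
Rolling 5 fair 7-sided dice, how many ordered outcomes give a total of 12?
Coefficient of x^12 in (x + x² + ... + x^7)^5. By inclusion-exclusion on dice exceeding 7: Σ_j (-1)^j C(5,j)·C(12-1-7j, 4) = C(5,0)·C(11,4) - C(5,1)·C(4,4) = 1·330 - 5·1 = 325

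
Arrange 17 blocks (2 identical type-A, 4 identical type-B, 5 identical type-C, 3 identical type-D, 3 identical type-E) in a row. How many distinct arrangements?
17! / (2! × 4! × 5! × 3! × 3!) = 1715313600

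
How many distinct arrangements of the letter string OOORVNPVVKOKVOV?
15! / (5! × 5! × 2! × 1! × 1! × 1!) = 45405360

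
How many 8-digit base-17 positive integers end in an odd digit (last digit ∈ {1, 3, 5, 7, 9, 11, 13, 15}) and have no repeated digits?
Last∈{1,3,5,7,9,11,13,15}. Last=0: 0. Last nonzero: 8×15×P(15,6) = 432432000. Total = 432432000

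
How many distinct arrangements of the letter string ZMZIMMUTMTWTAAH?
15! / (2! × 1! × 1! × 2! × 3! × 1! × 4! × 1!) = 2270268000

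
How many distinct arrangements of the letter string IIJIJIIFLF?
10! / (2! × 2! × 1! × 5!) = 7560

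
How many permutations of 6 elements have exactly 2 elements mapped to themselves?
Choose the 2 fixed points C(6,2) = 15, derange the rest: !4 = Σ_{j=0}^{4} (-1)^j·4!/j! = 24 - 24 + 12 - 4 + 1 = 9. Product = 15 × 9 = 135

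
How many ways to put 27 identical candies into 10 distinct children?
C(27+10-1, 10-1) = C(36, 9) = 94143280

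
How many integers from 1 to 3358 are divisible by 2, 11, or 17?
⌊3358/2⌋+⌊3358/11⌋+⌊3358/17⌋ - ⌊3358/22⌋-⌊3358/34⌋-⌊3358/187⌋ + ⌊3358/374⌋ = 1679+305+197 - 152-98-17 + 8 = 1922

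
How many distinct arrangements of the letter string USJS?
4! / (1! × 2! × 1!) = 12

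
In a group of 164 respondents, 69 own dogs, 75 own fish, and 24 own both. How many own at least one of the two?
|A∪B| = |A| + |B| - |A∩B| = 69 + 75 - 24 = 120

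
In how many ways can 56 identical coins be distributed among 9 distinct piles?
C(56+9-1, 9-1) = C(64, 8) = 4426165368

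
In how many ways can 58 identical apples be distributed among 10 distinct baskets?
C(58+10-1, 10-1) = C(67, 9) = 42757703560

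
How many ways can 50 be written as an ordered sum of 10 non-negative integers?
C(50+10-1, 10-1) = C(59, 9) = 12565671261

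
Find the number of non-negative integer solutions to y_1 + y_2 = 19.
C(19+2-1, 2-1) = C(20, 1) = 20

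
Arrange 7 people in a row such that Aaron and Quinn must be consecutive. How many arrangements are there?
Treat the 2 as one block: (7-2+1)! × 2! = 720 × 2 = 1440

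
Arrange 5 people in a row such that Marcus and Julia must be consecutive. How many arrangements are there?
Treat the 2 as one block: (5-2+1)! × 2! = 24 × 2 = 48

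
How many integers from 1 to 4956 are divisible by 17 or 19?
⌊4956/17⌋ + ⌊4956/19⌋ - ⌊4956/323⌋ = 291 + 260 - 15 = 536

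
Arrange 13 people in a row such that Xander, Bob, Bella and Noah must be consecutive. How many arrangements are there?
Treat the 4 as one block: (13-4+1)! × 4! = 3628800 × 24 = 87091200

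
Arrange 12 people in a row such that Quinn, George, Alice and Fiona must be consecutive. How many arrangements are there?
Treat the 4 as one block: (12-4+1)! × 4! = 362880 × 24 = 8709120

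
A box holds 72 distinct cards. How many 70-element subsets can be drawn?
C(72,70) = 72!/(70!×2!) = 2556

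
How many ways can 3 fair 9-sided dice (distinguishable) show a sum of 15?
Coefficient of x^15 in (x + x² + ... + x^9)^3. By inclusion-exclusion on dice exceeding 9: Σ_j (-1)^j C(3,j)·C(15-1-9j, 2) = C(3,0)·C(14,2) - C(3,1)·C(5,2) = 1·91 - 3·10 = 61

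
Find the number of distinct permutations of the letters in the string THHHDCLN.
8! / (1! × 1! × 3! × 1! × 1! × 1!) = 6720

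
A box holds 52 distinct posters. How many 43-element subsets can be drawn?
C(52,43) = 52!/(43!×9!) = 3679075400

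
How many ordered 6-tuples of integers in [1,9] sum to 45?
Coefficient of x^45 in (x + x² + ... + x^9)^6. By inclusion-exclusion on dice exceeding 9: Σ_j (-1)^j C(6,j)·C(45-1-9j, 5) = C(6,0)·C(44,5) - C(6,1)·C(35,5) + C(6,2)·C(26,5) - C(6,3)·C(17,5) + C(6,4)·C(8,5) = 1·1086008 - 6·324632 + 15·65780 - 20·6188 + 15·56 = 1996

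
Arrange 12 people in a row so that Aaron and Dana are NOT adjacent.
Total - adjacent = 12! - (12-1)!×2 = 479001600 - 79833600 = 399168000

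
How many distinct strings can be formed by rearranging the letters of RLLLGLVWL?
9! / (1! × 1! × 1! × 5! × 1!) = 3024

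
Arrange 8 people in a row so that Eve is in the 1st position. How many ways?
Fix one position: (8-1)! = 5040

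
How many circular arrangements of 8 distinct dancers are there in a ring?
Circular: fix one position, arrange the rest. (8-1)! = 5040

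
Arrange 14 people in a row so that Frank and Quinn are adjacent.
Treat as block: (14-1)! × 2! = 6227020800 × 2 = 12454041600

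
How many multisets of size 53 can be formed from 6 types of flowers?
C(53+6-1, 6-1) = C(58, 5) = 4582116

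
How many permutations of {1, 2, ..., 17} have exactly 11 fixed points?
Choose the 11 fixed points C(17,11) = 12376, derange the rest: !6 = Σ_{j=0}^{6} (-1)^j·6!/j! = 720 - 720 + 360 - 120 + 30 - 6 + 1 = 265. Product = 12376 × 265 = 3279640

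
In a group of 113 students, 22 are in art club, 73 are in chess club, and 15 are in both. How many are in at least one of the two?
|A∪B| = |A| + |B| - |A∩B| = 22 + 73 - 15 = 80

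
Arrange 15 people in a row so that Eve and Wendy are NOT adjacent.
Total - adjacent = 15! - (15-1)!×2 = 1307674368000 - 174356582400 = 1133317785600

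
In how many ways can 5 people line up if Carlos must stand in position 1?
Fix one position: (5-1)! = 24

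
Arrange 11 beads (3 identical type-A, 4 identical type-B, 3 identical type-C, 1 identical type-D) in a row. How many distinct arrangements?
11! / (3! × 4! × 3! × 1!) = 46200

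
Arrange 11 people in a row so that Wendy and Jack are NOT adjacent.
Total - adjacent = 11! - (11-1)!×2 = 39916800 - 7257600 = 32659200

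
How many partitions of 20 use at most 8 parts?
By conjugation, equals partitions of 20 into parts ≤ 8. Let r_j(i) = number of partitions of i into parts ≤ j, for i = 0..20. r_1(i) = 1 for all i; r_j(i) = r_{j-1}(i) + r_j(i-j). Rows j = 2..8: ≤2: 1 1 2 2 3 3 4 4 5 5 6 6 7 7 8 8 9 9 10 10 11; ≤3: 1 1 2 3 4 5 7 8 10 12 14 16 19 21 24 27 30 33 37 40 44; ≤4: 1 1 2 3 5 6 9 11 15 18 23 27 34 39 47 54 64 72 84 94 108; ≤5: 1 1 2 3 5 7 10 13 18 23 30 37 47 57 70 84 101 119 141 164 192; ≤6: 1 1 2 3 5 7 11 14 20 26 35 44 58 71 90 110 136 163 199 235 282; ≤7: 1 1 2 3 5 7 11 15 21 28 38 49 65 82 105 131 164 201 248 300 364; ≤8: 1 1 2 3 5 7 11 15 22 29 40 52 70 89 116 146 186 230 288 352 434. r_8(20) = 434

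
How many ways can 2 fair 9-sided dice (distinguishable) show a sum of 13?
Coefficient of x^13 in (x + x² + ... + x^9)^2. By inclusion-exclusion on dice exceeding 9: Σ_j (-1)^j C(2,j)·C(13-1-9j, 1) = C(2,0)·C(12,1) - C(2,1)·C(3,1) = 1·12 - 2·3 = 6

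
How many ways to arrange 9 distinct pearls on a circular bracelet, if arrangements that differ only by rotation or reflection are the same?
(9-1)!/2 = 40320/2 = 20160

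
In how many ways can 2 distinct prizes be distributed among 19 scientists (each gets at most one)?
P(19,2) = 19!/(19-2)! = 342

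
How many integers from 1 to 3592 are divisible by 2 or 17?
⌊3592/2⌋ + ⌊3592/17⌋ - ⌊3592/34⌋ = 1796 + 211 - 105 = 1902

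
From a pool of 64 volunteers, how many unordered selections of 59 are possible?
C(64,59) = 64!/(59!×5!) = 7624512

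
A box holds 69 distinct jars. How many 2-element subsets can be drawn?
C(69,2) = 69!/(2!×67!) = 2346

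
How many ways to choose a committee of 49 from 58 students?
C(58,49) = 58!/(49!×9!) = 10648873950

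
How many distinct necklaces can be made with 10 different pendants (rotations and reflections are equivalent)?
(10-1)!/2 = 362880/2 = 181440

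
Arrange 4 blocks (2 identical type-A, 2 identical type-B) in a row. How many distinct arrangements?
4! / (2! × 2!) = 6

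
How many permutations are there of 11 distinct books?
11! = 39916800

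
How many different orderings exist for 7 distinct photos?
7! = 5040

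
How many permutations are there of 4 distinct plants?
4! = 24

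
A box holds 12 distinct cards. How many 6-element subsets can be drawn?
C(12,6) = 12!/(6!×6!) = 924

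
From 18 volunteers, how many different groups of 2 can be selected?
C(18,2) = 18!/(2!×16!) = 153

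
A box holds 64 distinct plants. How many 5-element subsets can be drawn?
C(64,5) = 64!/(5!×59!) = 7624512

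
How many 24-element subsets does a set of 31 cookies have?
C(31,24) = 31!/(24!×7!) = 2629575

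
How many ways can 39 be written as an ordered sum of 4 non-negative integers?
C(39+4-1, 4-1) = C(42, 3) = 11480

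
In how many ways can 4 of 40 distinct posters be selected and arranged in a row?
P(40,4) = 40!/(40-4)! = 2193360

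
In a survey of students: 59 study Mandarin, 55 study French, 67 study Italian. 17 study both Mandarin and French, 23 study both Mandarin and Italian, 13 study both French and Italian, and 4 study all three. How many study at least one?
|A∪B∪C| = 59+55+67-17-23-13+4 = 132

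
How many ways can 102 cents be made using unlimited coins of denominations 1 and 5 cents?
Coefficient of x^102 in 1/(1-x^1) · 1/(1-x^5). Use j coins of 5 for j = 0..⌊102/5⌋ = 20, the rest in 1s: 20 + 1 = 21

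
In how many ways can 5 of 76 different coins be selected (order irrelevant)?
C(76,5) = 76!/(5!×71!) = 18474840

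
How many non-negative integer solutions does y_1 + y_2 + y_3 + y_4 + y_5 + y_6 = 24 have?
C(24+6-1, 6-1) = C(29, 5) = 118755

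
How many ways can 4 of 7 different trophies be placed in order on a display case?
P(7,4) = 7!/(7-4)! = 840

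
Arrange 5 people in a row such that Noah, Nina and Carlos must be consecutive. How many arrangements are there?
Treat the 3 as one block: (5-3+1)! × 3! = 6 × 6 = 36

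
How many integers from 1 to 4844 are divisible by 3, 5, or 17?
⌊4844/3⌋+⌊4844/5⌋+⌊4844/17⌋ - ⌊4844/15⌋-⌊4844/51⌋-⌊4844/85⌋ + ⌊4844/255⌋ = 1614+968+284 - 322-94-56 + 18 = 2412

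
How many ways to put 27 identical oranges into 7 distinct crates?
C(27+7-1, 7-1) = C(33, 6) = 1107568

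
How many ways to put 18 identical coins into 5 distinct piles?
C(18+5-1, 5-1) = C(22, 4) = 7315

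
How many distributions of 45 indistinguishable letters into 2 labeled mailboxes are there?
C(45+2-1, 2-1) = C(46, 1) = 46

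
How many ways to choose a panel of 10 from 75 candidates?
C(75,10) = 75!/(10!×65!) = 828931106355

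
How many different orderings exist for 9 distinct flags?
9! = 362880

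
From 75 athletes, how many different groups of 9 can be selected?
C(75,9) = 75!/(9!×66!) = 125595622175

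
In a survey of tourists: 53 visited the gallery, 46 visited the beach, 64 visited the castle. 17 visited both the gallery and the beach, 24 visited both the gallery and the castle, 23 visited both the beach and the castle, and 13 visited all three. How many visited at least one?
|A∪B∪C| = 53+46+64-17-24-23+13 = 112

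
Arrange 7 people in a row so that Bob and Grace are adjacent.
Treat as block: (7-1)! × 2! = 720 × 2 = 1440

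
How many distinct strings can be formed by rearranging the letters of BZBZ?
4! / (2! × 2!) = 6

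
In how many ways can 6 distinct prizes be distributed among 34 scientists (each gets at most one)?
P(34,6) = 34!/(34-6)! = 968330880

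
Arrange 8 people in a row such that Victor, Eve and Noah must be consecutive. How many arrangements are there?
Treat the 3 as one block: (8-3+1)! × 3! = 720 × 6 = 4320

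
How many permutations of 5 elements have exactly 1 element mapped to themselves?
Choose the 1 fixed point C(5,1) = 5, derange the rest: !4 = Σ_{j=0}^{4} (-1)^j·4!/j! = 24 - 24 + 12 - 4 + 1 = 9. Product = 5 × 9 = 45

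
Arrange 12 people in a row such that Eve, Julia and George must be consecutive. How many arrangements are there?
Treat the 3 as one block: (12-3+1)! × 3! = 3628800 × 6 = 21772800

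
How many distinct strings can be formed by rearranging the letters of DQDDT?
5! / (1! × 1! × 3!) = 20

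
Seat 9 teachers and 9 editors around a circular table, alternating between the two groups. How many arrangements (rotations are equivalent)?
Fix one of the teachers: (9-1)! ways for the remaining teachers, × 9! ways for the editors = 40320 × 362880 = 14631321600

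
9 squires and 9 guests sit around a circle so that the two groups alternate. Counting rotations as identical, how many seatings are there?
Fix one of the squires: (9-1)! ways for the remaining squires, × 9! ways for the guests = 40320 × 362880 = 14631321600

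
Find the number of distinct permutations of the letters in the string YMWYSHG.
7! / (2! × 1! × 1! × 1! × 1! × 1!) = 2520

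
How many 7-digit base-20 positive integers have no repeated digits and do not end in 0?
Last digit: 19 nonzero choices. First digit: 18 (nonzero, ≠last). Middle 5: P(18,5) = 1028160. Total = 351630720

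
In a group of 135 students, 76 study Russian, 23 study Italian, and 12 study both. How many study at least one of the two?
|A∪B| = |A| + |B| - |A∩B| = 76 + 23 - 12 = 87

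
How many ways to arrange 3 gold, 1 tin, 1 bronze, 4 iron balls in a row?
9! / (3! × 1! × 1! × 4!) = 2520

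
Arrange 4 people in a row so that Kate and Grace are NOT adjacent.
Total - adjacent = 4! - (4-1)!×2 = 24 - 12 = 12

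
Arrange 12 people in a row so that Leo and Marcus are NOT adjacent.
Total - adjacent = 12! - (12-1)!×2 = 479001600 - 79833600 = 399168000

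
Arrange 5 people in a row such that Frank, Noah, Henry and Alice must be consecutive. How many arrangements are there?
Treat the 4 as one block: (5-4+1)! × 4! = 2 × 24 = 48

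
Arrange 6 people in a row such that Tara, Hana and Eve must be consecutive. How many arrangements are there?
Treat the 3 as one block: (6-3+1)! × 3! = 24 × 6 = 144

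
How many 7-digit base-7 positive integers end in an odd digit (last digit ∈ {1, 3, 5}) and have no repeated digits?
Last∈{1,3,5}. Last=0: 0. Last nonzero: 3×5×P(5,5) = 1800. Total = 1800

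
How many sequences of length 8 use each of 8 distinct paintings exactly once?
8! = 40320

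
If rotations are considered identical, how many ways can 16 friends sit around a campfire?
Circular: fix one position, arrange the rest. (16-1)! = 1307674368000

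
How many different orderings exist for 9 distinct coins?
9! = 362880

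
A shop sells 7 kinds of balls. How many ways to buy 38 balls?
C(38+7-1, 7-1) = C(44, 6) = 7059052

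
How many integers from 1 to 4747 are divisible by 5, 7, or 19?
⌊4747/5⌋+⌊4747/7⌋+⌊4747/19⌋ - ⌊4747/35⌋-⌊4747/95⌋-⌊4747/133⌋ + ⌊4747/665⌋ = 949+678+249 - 135-49-35 + 7 = 1664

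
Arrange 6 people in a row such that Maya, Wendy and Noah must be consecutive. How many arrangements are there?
Treat the 3 as one block: (6-3+1)! × 3! = 24 × 6 = 144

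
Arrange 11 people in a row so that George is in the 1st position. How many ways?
Fix one position: (11-1)! = 3628800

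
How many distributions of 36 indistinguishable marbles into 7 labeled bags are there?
C(36+7-1, 7-1) = C(42, 6) = 5245786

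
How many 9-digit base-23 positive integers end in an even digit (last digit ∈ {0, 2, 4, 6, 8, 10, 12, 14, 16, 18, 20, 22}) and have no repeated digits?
Last∈{0,2,4,6,8,10,12,14,16,18,20,22}. Last=0: 12893126400. Last nonzero: 11×21×P(21,7) = 135377827200. Total = 148270953600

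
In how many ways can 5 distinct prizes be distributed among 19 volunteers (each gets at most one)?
P(19,5) = 19!/(19-5)! = 1395360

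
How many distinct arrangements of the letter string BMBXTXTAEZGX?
12! / (1! × 1! × 2! × 2! × 1! × 1! × 1! × 3!) = 19958400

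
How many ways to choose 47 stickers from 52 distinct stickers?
C(52,47) = 52!/(47!×5!) = 2598960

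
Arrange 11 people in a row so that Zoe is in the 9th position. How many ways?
Fix one position: (11-1)! = 3628800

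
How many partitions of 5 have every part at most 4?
Let r_j(i) = number of partitions of i into parts ≤ j, for i = 0..5. r_1(i) = 1 for all i; r_j(i) = r_{j-1}(i) + r_j(i-j). Rows j = 2..4: ≤2: 1 1 2 2 3 3; ≤3: 1 1 2 3 4 5; ≤4: 1 1 2 3 5 6. r_4(5) = 6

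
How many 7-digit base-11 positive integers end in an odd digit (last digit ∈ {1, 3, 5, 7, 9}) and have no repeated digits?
Last∈{1,3,5,7,9}. Last=0: 0. Last nonzero: 5×9×P(9,5) = 680400. Total = 680400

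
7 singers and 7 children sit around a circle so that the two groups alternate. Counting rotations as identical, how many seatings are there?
Fix one of the singers: (7-1)! ways for the remaining singers, × 7! ways for the children = 720 × 5040 = 3628800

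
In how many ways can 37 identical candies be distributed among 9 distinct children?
C(37+9-1, 9-1) = C(45, 8) = 215553195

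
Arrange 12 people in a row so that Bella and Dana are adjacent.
Treat as block: (12-1)! × 2! = 39916800 × 2 = 79833600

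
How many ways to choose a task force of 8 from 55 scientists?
C(55,8) = 55!/(8!×47!) = 1217566350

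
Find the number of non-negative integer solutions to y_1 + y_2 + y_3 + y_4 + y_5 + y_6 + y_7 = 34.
C(34+7-1, 7-1) = C(40, 6) = 3838380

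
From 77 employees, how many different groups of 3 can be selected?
C(77,3) = 77!/(3!×74!) = 73150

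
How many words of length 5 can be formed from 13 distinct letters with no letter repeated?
P(13,5) = 13!/(13-5)! = 154440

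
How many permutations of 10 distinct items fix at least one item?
Complement of the derangements. !10 = Σ_{j=0}^{10} (-1)^j·10!/j! = 3628800 - 3628800 + 1814400 - 604800 + 151200 - 30240 + 5040 - 720 + 90 - 10 + 1 = 1334961. 10! - !10 = 3628800 - 1334961 = 2293839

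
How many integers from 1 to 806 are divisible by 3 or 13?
⌊806/3⌋ + ⌊806/13⌋ - ⌊806/39⌋ = 268 + 62 - 20 = 310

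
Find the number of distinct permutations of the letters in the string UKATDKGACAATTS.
14! / (1! × 1! × 1! × 3! × 1! × 4! × 2! × 1!) = 302702400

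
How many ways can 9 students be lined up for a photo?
9! = 362880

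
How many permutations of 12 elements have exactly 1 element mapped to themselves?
Choose the 1 fixed point C(12,1) = 12, derange the rest: !11 = Σ_{j=0}^{11} (-1)^j·11!/j! = 39916800 - 39916800 + 19958400 - 6652800 + 1663200 - 332640 + 55440 - 7920 + 990 - 110 + 11 - 1 = 14684570. Product = 12 × 14684570 = 176214840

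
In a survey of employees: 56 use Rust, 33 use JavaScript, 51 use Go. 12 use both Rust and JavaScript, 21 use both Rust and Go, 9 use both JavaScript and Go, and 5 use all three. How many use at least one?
|A∪B∪C| = 56+33+51-12-21-9+5 = 103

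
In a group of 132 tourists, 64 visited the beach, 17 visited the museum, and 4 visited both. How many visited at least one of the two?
|A∪B| = |A| + |B| - |A∩B| = 64 + 17 - 4 = 77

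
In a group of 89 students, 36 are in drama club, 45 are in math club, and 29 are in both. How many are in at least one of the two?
|A∪B| = |A| + |B| - |A∩B| = 36 + 45 - 29 = 52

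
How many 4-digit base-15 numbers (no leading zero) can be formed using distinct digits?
First digit: 14 choices (nonzero). Then descending: 14 × 14 × 13 × 12 = 30576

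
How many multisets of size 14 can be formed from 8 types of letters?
C(14+8-1, 8-1) = C(21, 7) = 116280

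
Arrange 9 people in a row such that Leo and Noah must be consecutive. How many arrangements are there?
Treat the 2 as one block: (9-2+1)! × 2! = 40320 × 2 = 80640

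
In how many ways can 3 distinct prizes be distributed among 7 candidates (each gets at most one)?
P(7,3) = 7!/(7-3)! = 210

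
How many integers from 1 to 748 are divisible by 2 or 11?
⌊748/2⌋ + ⌊748/11⌋ - ⌊748/22⌋ = 374 + 68 - 34 = 408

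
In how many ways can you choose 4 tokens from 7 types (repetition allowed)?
C(4+7-1, 7-1) = C(10, 6) = 210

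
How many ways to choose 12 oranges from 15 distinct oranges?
C(15,12) = 15!/(12!×3!) = 455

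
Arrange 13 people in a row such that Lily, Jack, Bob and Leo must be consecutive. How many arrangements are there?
Treat the 4 as one block: (13-4+1)! × 4! = 3628800 × 24 = 87091200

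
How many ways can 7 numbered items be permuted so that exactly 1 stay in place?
Choose the 1 fixed point C(7,1) = 7, derange the rest: !6 = Σ_{j=0}^{6} (-1)^j·6!/j! = 720 - 720 + 360 - 120 + 30 - 6 + 1 = 265. Product = 7 × 265 = 1855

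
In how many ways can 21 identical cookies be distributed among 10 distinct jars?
C(21+10-1, 10-1) = C(30, 9) = 14307150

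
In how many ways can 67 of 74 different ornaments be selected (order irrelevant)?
C(74,67) = 74!/(67!×7!) = 1799579064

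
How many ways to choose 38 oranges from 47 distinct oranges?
C(47,38) = 47!/(38!×9!) = 1362649145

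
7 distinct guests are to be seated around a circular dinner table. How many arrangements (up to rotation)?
Circular: fix one position, arrange the rest. (7-1)! = 720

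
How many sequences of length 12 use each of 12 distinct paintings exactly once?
12! = 479001600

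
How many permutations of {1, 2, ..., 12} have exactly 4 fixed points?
Choose the 4 fixed points C(12,4) = 495, derange the rest: !8 = Σ_{j=0}^{8} (-1)^j·8!/j! = 40320 - 40320 + 20160 - 6720 + 1680 - 336 + 56 - 8 + 1 = 14833. Product = 495 × 14833 = 7342335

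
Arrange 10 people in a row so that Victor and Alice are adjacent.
Treat as block: (10-1)! × 2! = 362880 × 2 = 725760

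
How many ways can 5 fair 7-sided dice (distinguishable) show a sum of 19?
Coefficient of x^19 in (x + x² + ... + x^7)^5. By inclusion-exclusion on dice exceeding 7: Σ_j (-1)^j C(5,j)·C(19-1-7j, 4) = C(5,0)·C(18,4) - C(5,1)·C(11,4) + C(5,2)·C(4,4) = 1·3060 - 5·330 + 10·1 = 1420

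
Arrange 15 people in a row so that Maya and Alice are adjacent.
Treat as block: (15-1)! × 2! = 87178291200 × 2 = 174356582400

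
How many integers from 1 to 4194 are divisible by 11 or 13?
⌊4194/11⌋ + ⌊4194/13⌋ - ⌊4194/143⌋ = 381 + 322 - 29 = 674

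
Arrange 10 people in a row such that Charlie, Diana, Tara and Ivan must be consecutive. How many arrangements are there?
Treat the 4 as one block: (10-4+1)! × 4! = 5040 × 24 = 120960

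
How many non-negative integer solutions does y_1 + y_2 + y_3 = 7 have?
C(7+3-1, 3-1) = C(9, 2) = 36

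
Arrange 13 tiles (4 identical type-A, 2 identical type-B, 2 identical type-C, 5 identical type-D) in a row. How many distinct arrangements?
13! / (4! × 2! × 2! × 5!) = 540540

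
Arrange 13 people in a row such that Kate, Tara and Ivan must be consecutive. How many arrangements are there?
Treat the 3 as one block: (13-3+1)! × 3! = 39916800 × 6 = 239500800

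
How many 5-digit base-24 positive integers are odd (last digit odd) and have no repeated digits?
Last∈{1,3,5,7,9,11,13,15,17,19,21,23}. Last=0: 0. Last nonzero: 12×22×P(22,3) = 2439360. Total = 2439360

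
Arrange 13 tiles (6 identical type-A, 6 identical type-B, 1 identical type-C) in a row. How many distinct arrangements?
13! / (6! × 6! × 1!) = 12012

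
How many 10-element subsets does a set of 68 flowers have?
C(68,10) = 68!/(10!×58!) = 290752384208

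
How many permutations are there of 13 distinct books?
13! = 6227020800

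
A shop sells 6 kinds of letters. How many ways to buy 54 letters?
C(54+6-1, 6-1) = C(59, 5) = 5006386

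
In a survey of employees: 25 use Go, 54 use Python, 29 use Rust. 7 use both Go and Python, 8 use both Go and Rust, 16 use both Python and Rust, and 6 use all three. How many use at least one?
|A∪B∪C| = 25+54+29-7-8-16+6 = 83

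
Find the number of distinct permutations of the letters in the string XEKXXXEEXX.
10! / (6! × 3! × 1!) = 840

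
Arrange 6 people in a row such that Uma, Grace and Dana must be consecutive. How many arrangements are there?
Treat the 3 as one block: (6-3+1)! × 3! = 24 × 6 = 144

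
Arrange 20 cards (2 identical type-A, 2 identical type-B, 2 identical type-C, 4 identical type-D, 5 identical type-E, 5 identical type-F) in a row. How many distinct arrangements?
20! / (2! × 2! × 2! × 4! × 5! × 5!) = 879955876800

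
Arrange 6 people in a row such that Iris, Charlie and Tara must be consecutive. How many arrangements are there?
Treat the 3 as one block: (6-3+1)! × 3! = 24 × 6 = 144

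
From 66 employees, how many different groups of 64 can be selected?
C(66,64) = 66!/(64!×2!) = 2145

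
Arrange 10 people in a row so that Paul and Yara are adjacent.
Treat as block: (10-1)! × 2! = 362880 × 2 = 725760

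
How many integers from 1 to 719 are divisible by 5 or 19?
⌊719/5⌋ + ⌊719/19⌋ - ⌊719/95⌋ = 143 + 37 - 7 = 173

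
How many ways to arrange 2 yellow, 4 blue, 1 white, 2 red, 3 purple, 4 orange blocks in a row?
16! / (2! × 4! × 1! × 2! × 3! × 4!) = 1513512000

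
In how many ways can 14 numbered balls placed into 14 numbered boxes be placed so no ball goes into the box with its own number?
!14 = Σ_{j=0}^{14} (-1)^j·14!/j! = 87178291200 - 87178291200 + 43589145600 - 14529715200 + 3632428800 - 726485760 + 121080960 - 17297280 + 2162160 - 240240 + 24024 - 2184 + 182 - 14 + 1 = 32071101049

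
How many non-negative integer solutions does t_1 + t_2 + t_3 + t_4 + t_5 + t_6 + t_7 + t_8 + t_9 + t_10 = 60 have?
C(60+10-1, 10-1) = C(69, 9) = 56672074888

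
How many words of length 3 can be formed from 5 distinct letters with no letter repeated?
P(5,3) = 5!/(5-3)! = 60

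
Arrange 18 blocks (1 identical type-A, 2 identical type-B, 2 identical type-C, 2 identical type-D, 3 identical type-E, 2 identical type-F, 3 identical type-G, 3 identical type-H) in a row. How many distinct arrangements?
18! / (1! × 2! × 2! × 2! × 3! × 2! × 3! × 3!) = 1852538688000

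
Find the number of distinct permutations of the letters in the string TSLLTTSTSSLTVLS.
15! / (4! × 1! × 5! × 5!) = 3783780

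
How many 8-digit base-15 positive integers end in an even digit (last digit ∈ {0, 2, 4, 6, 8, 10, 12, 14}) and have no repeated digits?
Last∈{0,2,4,6,8,10,12,14}. Last=0: 17297280. Last nonzero: 7×13×P(13,6) = 112432320. Total = 129729600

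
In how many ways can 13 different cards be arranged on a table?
13! = 6227020800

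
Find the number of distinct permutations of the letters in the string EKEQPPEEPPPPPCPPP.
17! / (1! × 10! × 1! × 1! × 4!) = 4084080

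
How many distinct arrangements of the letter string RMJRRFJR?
8! / (1! × 1! × 4! × 2!) = 840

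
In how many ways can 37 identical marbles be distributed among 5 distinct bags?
C(37+5-1, 5-1) = C(41, 4) = 101270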